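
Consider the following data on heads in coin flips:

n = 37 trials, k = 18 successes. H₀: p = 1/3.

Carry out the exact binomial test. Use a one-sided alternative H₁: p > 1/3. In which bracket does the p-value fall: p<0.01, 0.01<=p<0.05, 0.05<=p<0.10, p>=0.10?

p-value bracket: 0.01<=p<0.05

Exact binomial: n=37, k=18, p₀=1/3=0.3333
P(X≥18) from Σ C(n,i)·p₀^i·(1−p₀)^(n−i)
p-value (one-sided, H₁ greater) = 0.03836
→ bracket: 0.01<=p<0.05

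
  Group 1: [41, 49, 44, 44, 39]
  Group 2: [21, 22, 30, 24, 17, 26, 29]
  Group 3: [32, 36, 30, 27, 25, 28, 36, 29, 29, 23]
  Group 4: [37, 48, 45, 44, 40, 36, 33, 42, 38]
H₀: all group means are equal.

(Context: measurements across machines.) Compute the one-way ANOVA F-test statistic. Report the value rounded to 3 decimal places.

test statistic = 28.429

Group means [43.40, 24.14, 29.50, 40.33], grand mean 33.677
SSB = Σnᵢ(x̄ᵢ−x̄)² = 1682.217; SSW = ΣΣ(x−x̄ᵢ)² = 532.557
MSB = 1682.217/3 = 560.7390; MSW = 532.557/27 = 19.7243
F = MSB/MSW = 28.4288
df = (3, 27)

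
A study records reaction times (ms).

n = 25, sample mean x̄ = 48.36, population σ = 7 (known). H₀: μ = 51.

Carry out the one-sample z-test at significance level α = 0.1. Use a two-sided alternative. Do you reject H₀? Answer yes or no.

reject H₀: yes

SE = σ/√n = 7/√25 = 1.4000
z = (x̄−μ₀)/SE = (48.36−51)/1.4000 = -1.8857
p-value (two-sided) = 0.05933
At α=0.1: p < α → reject H₀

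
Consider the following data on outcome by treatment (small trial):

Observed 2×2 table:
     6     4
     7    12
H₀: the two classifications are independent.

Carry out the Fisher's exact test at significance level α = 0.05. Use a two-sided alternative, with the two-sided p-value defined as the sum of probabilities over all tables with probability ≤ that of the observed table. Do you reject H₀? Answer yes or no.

Margins: r₁=10, r₂=19, c₁=13, c₂=16, n=29
p_obs = C(10,6)·C(19,7)/C(29,13); sum pmf over tables with pmf ≤ p_obs
p-value (two-sided) = 0.27014
At α=0.05: p ≥ α → fail to reject H₀

reject H₀: no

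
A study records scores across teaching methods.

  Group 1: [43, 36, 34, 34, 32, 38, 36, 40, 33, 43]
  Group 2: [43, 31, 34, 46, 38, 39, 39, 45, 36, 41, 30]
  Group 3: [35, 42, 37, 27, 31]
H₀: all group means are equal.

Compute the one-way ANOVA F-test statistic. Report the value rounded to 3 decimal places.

Group means [36.90, 38.36, 34.40], grand mean 37.038
SSB = Σnᵢ(x̄ᵢ−x̄)² = 54.316; SSW = ΣΣ(x−x̄ᵢ)² = 554.645
MSB = 54.316/2 = 27.1580; MSW = 554.645/23 = 24.1150
F = MSB/MSW = 1.1262
df = (2, 23)

test statistic = 1.126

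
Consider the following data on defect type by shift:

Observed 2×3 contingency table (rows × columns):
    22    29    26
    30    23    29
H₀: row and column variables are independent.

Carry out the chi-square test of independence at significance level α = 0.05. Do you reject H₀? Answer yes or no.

reject H₀: no

Row totals [77, 82], col totals [52, 52, 55], n=159
χ² = (22−25.18)²/25.18 + (29−25.18)²/25.18 + (26−26.64)²/26.64 + (30−26.82)²/26.82 + (23−26.82)²/26.82 + (29−28.36)²/28.36 = 1.9314
df = 2
p-value (upper-tail) = 0.38072
At α=0.05: p ≥ α → fail to reject H₀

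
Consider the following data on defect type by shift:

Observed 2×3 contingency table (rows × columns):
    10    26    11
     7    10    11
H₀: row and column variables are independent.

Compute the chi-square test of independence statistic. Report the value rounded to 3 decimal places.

test statistic = 3.021

Row totals [47, 28], col totals [17, 36, 22], n=75
χ² = (10−10.65)²/10.65 + (26−22.56)²/22.56 + (11−13.79)²/13.79 + (7−6.35)²/6.35 + (10−13.44)²/13.44 + (11−8.21)²/8.21 = 3.0211
df = 2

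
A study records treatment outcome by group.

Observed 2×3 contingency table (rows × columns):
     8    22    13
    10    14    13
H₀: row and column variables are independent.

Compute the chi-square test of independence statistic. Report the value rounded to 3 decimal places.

test statistic = 1.559

Row totals [43, 37], col totals [18, 36, 26], n=80
χ² = (8−9.68)²/9.68 + (22−19.35)²/19.35 + (13−13.97)²/13.97 + (10−8.32)²/8.32 + (14−16.65)²/16.65 + (13−12.03)²/12.03 = 1.5588
df = 2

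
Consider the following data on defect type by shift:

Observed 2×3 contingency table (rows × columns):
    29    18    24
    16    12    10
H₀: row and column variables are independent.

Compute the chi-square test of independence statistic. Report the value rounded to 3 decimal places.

test statistic = 0.803

Row totals [71, 38], col totals [45, 30, 34], n=109
χ² = (29−29.31)²/29.31 + (18−19.54)²/19.54 + (24−22.15)²/22.15 + (16−15.69)²/15.69 + (12−10.46)²/10.46 + (10−11.85)²/11.85 = 0.8030
df = 2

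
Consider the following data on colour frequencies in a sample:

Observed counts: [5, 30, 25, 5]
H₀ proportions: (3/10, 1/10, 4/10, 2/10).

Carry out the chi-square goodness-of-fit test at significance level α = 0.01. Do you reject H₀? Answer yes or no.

reject H₀: yes

n = 65; E_i = n·p_i = [19.50, 6.50, 26.00, 13.00]
χ² = (5−19.50)²/19.50 + (30−6.50)²/6.50 + (25−26.00)²/26.00 + (5−13.00)²/13.00 = 100.7051
df = 3
p-value (upper-tail) = 0.00000
At α=0.01: p < α → reject H₀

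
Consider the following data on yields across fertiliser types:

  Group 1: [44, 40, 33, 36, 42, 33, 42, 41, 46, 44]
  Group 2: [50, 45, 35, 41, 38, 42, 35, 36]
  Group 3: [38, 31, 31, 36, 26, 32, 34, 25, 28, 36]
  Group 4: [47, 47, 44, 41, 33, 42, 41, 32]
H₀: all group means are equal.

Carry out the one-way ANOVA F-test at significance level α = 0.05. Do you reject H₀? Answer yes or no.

reject H₀: yes

Group means [40.10, 40.25, 31.70, 40.88], grand mean 37.972
SSB = Σnᵢ(x̄ᵢ−x̄)² = 547.597; SSW = ΣΣ(x−x̄ᵢ)² = 791.375
MSB = 547.597/3 = 182.5324; MSW = 791.375/32 = 24.7305
F = MSB/MSW = 7.3809
df = (3, 32)
p-value (upper-tail) = 0.00068
At α=0.05: p < α → reject H₀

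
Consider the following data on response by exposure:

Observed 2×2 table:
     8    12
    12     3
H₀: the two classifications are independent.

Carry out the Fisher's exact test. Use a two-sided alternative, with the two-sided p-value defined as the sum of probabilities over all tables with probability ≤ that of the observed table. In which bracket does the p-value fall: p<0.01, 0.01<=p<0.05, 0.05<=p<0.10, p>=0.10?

p-value bracket: 0.01<=p<0.05

Margins: r₁=20, r₂=15, c₁=20, c₂=15, n=35
p_obs = C(20,8)·C(15,12)/C(35,20); sum pmf over tables with pmf ≤ p_obs
p-value (two-sided) = 0.03687
→ bracket: 0.01<=p<0.05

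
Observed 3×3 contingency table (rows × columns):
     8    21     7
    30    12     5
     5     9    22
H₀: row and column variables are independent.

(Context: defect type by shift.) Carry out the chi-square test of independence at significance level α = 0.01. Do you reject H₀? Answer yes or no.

reject H₀: yes

Row totals [36, 47, 36], col totals [43, 42, 34], n=119
χ² = (8−13.01)²/13.01 + (21−12.71)²/12.71 + (7−10.29)²/10.29 + (30−16.98)²/16.98 + (12−16.59)²/16.59 + (5−13.43)²/13.43 + (5−13.01)²/13.01 + (9−12.71)²/12.71 + (22−10.29)²/10.29 = 44.2806
df = 4
p-value (upper-tail) = 0.00000
At α=0.01: p < α → reject H₀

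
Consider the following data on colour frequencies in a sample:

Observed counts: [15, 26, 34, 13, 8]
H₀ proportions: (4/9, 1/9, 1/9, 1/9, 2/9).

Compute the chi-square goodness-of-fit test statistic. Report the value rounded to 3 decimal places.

test statistic = 99.867

n = 96; E_i = n·p_i = [42.67, 10.67, 10.67, 10.67, 21.33]
χ² = (15−42.67)²/42.67 + (26−10.67)²/10.67 + (34−10.67)²/10.67 + (13−10.67)²/10.67 + (8−21.33)²/21.33 = 99.8672
df = 4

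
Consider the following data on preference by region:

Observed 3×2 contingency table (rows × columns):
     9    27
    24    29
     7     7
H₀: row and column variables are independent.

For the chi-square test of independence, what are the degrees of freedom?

df = (r−1)(c−1) = (3−1)·(2−1) = 2

degrees of freedom = 2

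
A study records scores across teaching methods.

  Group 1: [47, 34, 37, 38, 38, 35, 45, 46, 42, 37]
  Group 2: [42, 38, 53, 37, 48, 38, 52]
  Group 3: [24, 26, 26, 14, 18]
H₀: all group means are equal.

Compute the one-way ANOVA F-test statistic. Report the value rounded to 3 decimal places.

test statistic = 25.448

Group means [39.90, 44.00, 21.60], grand mean 37.045
SSB = Σnᵢ(x̄ᵢ−x̄)² = 1612.855; SSW = ΣΣ(x−x̄ᵢ)² = 602.100
MSB = 1612.855/2 = 806.4273; MSW = 602.100/19 = 31.6895
F = MSB/MSW = 25.4478
df = (2, 19)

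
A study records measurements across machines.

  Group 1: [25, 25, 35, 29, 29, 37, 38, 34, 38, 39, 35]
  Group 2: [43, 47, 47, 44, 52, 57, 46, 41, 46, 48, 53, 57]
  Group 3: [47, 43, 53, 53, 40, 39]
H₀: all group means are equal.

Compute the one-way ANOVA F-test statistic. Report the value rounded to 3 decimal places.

test statistic = 24.740

Group means [33.09, 48.42, 45.83], grand mean 42.069
SSB = Σnᵢ(x̄ᵢ−x̄)² = 1455.203; SSW = ΣΣ(x−x̄ᵢ)² = 764.659
MSB = 1455.203/2 = 727.6015; MSW = 764.659/26 = 29.4100
F = MSB/MSW = 24.7400
df = (2, 26)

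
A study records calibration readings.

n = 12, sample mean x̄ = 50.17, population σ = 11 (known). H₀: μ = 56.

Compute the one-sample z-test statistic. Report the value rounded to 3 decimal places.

SE = σ/√n = 11/√12 = 3.1754
z = (x̄−μ₀)/SE = (50.17−56)/3.1754 = -1.8360

test statistic = -1.836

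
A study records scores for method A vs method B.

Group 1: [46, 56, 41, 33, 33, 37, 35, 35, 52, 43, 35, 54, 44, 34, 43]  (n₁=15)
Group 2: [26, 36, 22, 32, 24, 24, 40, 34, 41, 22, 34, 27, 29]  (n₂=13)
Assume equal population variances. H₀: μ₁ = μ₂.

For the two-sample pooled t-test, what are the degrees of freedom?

df = n₁ + n₂ − 2 = 15 + 13 − 2 = 26

degrees of freedom = 26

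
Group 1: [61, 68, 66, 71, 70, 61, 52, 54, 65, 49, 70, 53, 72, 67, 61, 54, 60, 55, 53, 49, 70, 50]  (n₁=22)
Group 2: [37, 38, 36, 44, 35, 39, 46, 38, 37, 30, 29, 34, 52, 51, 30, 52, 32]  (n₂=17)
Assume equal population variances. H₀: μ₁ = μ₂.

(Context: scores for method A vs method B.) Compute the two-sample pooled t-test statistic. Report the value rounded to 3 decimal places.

test statistic = 8.581

x̄₁=60.500, s₁=7.981, n₁=22
x̄₂=38.824, s₂=7.609, n₂=17
s_p² = [21·7.981² + 16·7.609²]/37 = 61.1884
SE = √(s_p²·(1/22+1/17)) = 2.5260
t = (60.500−38.824)/2.5260 = 8.5814
df = 37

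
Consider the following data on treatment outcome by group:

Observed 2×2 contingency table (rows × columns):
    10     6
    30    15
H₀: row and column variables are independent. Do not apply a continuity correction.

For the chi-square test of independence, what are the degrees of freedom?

df = (r−1)(c−1) = (2−1)·(2−1) = 1

degrees of freedom = 1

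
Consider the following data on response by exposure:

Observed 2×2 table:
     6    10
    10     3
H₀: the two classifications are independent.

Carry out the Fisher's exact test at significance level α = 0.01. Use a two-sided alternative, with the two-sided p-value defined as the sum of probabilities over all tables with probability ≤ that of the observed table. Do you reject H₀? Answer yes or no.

reject H₀: no

Margins: r₁=16, r₂=13, c₁=16, c₂=13, n=29
p_obs = C(16,6)·C(13,10)/C(29,16); sum pmf over tables with pmf ≤ p_obs
p-value (two-sided) = 0.06080
At α=0.01: p ≥ α → fail to reject H₀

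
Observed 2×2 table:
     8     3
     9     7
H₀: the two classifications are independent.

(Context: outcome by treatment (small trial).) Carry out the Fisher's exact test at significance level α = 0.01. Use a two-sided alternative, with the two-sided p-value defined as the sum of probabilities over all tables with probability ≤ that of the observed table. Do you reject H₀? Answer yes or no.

reject H₀: no

Margins: r₁=11, r₂=16, c₁=17, c₂=10, n=27
p_obs = C(11,8)·C(16,9)/C(27,17); sum pmf over tables with pmf ≤ p_obs
p-value (two-sided) = 0.44755
At α=0.01: p ≥ α → fail to reject H₀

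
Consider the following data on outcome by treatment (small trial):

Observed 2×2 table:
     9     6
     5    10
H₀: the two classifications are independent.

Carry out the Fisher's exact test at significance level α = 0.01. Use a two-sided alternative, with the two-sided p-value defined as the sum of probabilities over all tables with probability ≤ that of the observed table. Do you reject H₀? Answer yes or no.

Margins: r₁=15, r₂=15, c₁=14, c₂=16, n=30
p_obs = C(15,9)·C(15,5)/C(30,14); sum pmf over tables with pmf ≤ p_obs
p-value (two-sided) = 0.27230
At α=0.01: p ≥ α → fail to reject H₀

reject H₀: no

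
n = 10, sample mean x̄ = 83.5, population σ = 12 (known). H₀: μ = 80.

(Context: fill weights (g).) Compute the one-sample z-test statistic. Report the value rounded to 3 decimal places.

test statistic = 0.922

SE = σ/√n = 12/√10 = 3.7947
z = (x̄−μ₀)/SE = (83.5−80)/3.7947 = 0.9223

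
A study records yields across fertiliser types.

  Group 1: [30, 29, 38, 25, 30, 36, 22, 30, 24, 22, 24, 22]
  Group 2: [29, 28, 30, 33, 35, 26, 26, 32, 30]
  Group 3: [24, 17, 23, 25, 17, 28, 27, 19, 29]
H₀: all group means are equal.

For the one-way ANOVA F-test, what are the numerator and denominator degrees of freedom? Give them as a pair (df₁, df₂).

k = 3 groups, N = 30 total
df = (k−1, N−k) = (3−1, 30−3) = (2, 27)

degrees of freedom = [2, 27]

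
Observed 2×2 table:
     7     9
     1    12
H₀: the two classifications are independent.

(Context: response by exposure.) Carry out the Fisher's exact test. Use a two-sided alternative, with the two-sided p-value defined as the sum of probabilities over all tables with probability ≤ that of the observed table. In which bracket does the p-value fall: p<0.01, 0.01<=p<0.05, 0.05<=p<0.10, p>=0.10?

p-value bracket: 0.01<=p<0.05

Margins: r₁=16, r₂=13, c₁=8, c₂=21, n=29
p_obs = C(16,7)·C(13,1)/C(29,8); sum pmf over tables with pmf ≤ p_obs
p-value (two-sided) = 0.04434
→ bracket: 0.01<=p<0.05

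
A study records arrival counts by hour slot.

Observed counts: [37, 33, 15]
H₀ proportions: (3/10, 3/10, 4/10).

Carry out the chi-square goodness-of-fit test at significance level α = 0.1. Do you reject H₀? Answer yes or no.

reject H₀: yes

n = 85; E_i = n·p_i = [25.50, 25.50, 34.00]
χ² = (37−25.50)²/25.50 + (33−25.50)²/25.50 + (15−34.00)²/34.00 = 18.0098
df = 2
p-value (upper-tail) = 0.00012
At α=0.1: p < α → reject H₀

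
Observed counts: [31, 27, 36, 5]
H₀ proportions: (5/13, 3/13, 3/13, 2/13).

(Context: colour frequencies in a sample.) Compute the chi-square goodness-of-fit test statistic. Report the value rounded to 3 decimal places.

test statistic = 16.516

n = 99; E_i = n·p_i = [38.08, 22.85, 22.85, 15.23]
χ² = (31−38.08)²/38.08 + (27−22.85)²/22.85 + (36−22.85)²/22.85 + (5−15.23)²/15.23 = 16.5162
df = 3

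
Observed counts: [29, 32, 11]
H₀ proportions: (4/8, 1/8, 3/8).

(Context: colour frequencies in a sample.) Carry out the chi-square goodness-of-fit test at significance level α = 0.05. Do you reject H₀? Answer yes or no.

reject H₀: yes

n = 72; E_i = n·p_i = [36.00, 9.00, 27.00]
χ² = (29−36.00)²/36.00 + (32−9.00)²/9.00 + (11−27.00)²/27.00 = 69.6204
df = 2
p-value (upper-tail) = 0.00000
At α=0.05: p < α → reject H₀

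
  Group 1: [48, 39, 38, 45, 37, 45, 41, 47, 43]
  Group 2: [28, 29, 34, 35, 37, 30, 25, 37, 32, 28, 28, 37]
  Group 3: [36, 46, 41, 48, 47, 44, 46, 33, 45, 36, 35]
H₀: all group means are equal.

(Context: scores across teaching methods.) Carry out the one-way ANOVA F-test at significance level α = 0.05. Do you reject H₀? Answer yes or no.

Group means [42.56, 31.67, 41.55], grand mean 38.125
SSB = Σnᵢ(x̄ᵢ−x̄)² = 805.884; SSW = ΣΣ(x−x̄ᵢ)² = 631.616
MSB = 805.884/2 = 402.9419; MSW = 631.616/29 = 21.7799
F = MSB/MSW = 18.5007
df = (2, 29)
p-value (upper-tail) = 0.00001
At α=0.05: p < α → reject H₀

reject H₀: yes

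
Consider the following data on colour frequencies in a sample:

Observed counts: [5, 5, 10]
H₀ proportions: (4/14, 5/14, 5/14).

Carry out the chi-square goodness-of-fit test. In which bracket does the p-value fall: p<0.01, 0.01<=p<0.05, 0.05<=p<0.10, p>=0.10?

p-value bracket: p>=0.10

n = 20; E_i = n·p_i = [5.71, 7.14, 7.14]
χ² = (5−5.71)²/5.71 + (5−7.14)²/7.14 + (10−7.14)²/7.14 = 1.8750
df = 2
p-value (upper-tail) = 0.39161
→ bracket: p>=0.10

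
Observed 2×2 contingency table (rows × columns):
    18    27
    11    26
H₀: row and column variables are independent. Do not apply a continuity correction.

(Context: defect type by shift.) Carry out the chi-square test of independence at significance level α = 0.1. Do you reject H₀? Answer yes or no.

Row totals [45, 37], col totals [29, 53], n=82
χ² = (18−15.91)²/15.91 + (27−29.09)²/29.09 + (11−13.09)²/13.09 + (26−23.91)²/23.91 = 0.9370
df = 1
p-value (upper-tail) = 0.33306
At α=0.1: p ≥ α → fail to reject H₀

reject H₀: no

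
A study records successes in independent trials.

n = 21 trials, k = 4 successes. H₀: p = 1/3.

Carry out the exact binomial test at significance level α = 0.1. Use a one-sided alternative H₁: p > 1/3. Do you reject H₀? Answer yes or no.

reject H₀: no

Exact binomial: n=21, k=4, p₀=1/3=0.3333
P(X≥4) from Σ C(n,i)·p₀^i·(1−p₀)^(n−i)
p-value (one-sided, H₁ greater) = 0.95384
At α=0.1: p ≥ α → fail to reject H₀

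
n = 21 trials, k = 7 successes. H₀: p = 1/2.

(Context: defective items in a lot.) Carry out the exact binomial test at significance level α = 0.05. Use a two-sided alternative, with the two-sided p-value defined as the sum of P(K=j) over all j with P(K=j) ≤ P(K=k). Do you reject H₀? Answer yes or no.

Exact binomial: n=21, k=7, p₀=1/2=0.5000
P(X=j) = C(n,j)·p₀^j·(1−p₀)^(n−j); p = Σ P(X=j) over j with P(X=j) ≤ P(X=7)
p-value (two-sided) = 0.18925
At α=0.05: p ≥ α → fail to reject H₀

reject H₀: no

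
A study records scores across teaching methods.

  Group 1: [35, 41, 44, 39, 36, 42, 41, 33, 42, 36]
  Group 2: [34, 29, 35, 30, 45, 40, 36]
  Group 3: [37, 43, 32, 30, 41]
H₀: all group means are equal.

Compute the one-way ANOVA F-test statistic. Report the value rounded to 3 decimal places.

test statistic = 1.077

Group means [38.90, 35.57, 36.60], grand mean 37.318
SSB = Σnᵢ(x̄ᵢ−x̄)² = 48.958; SSW = ΣΣ(x−x̄ᵢ)² = 431.814
MSB = 48.958/2 = 24.4792; MSW = 431.814/19 = 22.7271
F = MSB/MSW = 1.0771
df = (2, 19)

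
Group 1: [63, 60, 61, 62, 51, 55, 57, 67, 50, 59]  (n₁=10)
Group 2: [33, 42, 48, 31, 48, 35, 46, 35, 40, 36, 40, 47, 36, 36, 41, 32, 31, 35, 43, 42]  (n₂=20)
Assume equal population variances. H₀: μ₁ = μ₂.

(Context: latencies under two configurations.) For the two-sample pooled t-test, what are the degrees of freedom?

df = n₁ + n₂ − 2 = 10 + 20 − 2 = 28

degrees of freedom = 28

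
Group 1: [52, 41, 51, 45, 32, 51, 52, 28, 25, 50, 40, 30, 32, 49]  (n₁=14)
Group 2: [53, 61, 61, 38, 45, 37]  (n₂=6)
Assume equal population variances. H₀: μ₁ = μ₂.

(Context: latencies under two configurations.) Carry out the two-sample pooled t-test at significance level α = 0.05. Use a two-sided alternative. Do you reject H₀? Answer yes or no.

x̄₁=41.286, s₁=10.042, n₁=14
x̄₂=49.167, s₂=10.815, n₂=6
s_p² = [13·10.042² + 5·10.815²]/18 = 105.3161
SE = √(s_p²·(1/14+1/6)) = 5.0075
t = (41.286−49.167)/5.0075 = -1.5738
df = 18
p-value (two-sided) = 0.13294
At α=0.05: p ≥ α → fail to reject H₀

reject H₀: no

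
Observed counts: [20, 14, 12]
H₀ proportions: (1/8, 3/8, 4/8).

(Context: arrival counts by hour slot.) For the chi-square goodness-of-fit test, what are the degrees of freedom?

df = k − 1 = 3 − 1 = 2

degrees of freedom = 2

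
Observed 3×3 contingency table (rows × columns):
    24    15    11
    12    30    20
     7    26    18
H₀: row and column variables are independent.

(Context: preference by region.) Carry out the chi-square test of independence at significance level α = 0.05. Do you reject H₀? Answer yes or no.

reject H₀: yes

Row totals [50, 62, 51], col totals [43, 71, 49], n=163
χ² = (24−13.19)²/13.19 + (15−21.78)²/21.78 + (11−15.03)²/15.03 + (12−16.36)²/16.36 + (30−27.01)²/27.01 + (20−18.64)²/18.64 + (7−13.45)²/13.45 + (26−22.21)²/22.21 + (18−15.33)²/15.33 = 17.8470
df = 4
p-value (upper-tail) = 0.00132
At α=0.05: p < α → reject H₀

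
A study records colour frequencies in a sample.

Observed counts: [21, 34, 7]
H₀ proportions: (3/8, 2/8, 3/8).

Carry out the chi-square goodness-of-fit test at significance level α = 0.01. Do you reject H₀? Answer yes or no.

n = 62; E_i = n·p_i = [23.25, 15.50, 23.25]
χ² = (21−23.25)²/23.25 + (34−15.50)²/15.50 + (7−23.25)²/23.25 = 33.6559
df = 2
p-value (upper-tail) = 0.00000
At α=0.01: p < α → reject H₀

reject H₀: yes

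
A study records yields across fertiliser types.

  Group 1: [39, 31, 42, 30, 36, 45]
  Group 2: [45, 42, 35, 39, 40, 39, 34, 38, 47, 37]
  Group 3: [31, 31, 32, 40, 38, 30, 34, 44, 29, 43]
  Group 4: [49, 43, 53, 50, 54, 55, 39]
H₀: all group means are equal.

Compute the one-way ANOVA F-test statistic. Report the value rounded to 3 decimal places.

test statistic = 9.892

Group means [37.17, 39.60, 35.20, 49.00], grand mean 39.818
SSB = Σnᵢ(x̄ᵢ−x̄)² = 846.076; SSW = ΣΣ(x−x̄ᵢ)² = 826.833
MSB = 846.076/3 = 282.0253; MSW = 826.833/29 = 28.5115
F = MSB/MSW = 9.8916
df = (3, 29)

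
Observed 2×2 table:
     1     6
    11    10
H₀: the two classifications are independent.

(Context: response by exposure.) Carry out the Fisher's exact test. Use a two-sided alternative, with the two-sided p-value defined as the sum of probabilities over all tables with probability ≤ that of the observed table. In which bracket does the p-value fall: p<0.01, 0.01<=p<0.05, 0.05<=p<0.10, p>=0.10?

Margins: r₁=7, r₂=21, c₁=12, c₂=16, n=28
p_obs = C(7,1)·C(21,11)/C(28,12); sum pmf over tables with pmf ≤ p_obs
p-value (two-sided) = 0.18424
→ bracket: p>=0.10

p-value bracket: p>=0.10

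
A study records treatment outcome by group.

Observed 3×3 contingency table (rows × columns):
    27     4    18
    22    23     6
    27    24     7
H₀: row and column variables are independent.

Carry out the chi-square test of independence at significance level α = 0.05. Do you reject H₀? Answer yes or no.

Row totals [49, 51, 58], col totals [76, 51, 31], n=158
χ² = (27−23.57)²/23.57 + (4−15.82)²/15.82 + (18−9.61)²/9.61 + (22−24.53)²/24.53 + (23−16.46)²/16.46 + (6−10.01)²/10.01 + (27−27.90)²/27.90 + (24−18.72)²/18.72 + (7−11.38)²/11.38 = 24.3071
df = 4
p-value (upper-tail) = 0.00007
At α=0.05: p < α → reject H₀

reject H₀: yes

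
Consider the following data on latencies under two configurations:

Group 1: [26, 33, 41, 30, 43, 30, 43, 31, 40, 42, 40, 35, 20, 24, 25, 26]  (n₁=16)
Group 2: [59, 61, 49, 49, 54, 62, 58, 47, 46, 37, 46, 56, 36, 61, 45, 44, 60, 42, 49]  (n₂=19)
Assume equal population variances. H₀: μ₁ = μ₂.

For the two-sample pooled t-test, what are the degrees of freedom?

degrees of freedom = 33

df = n₁ + n₂ − 2 = 16 + 19 − 2 = 33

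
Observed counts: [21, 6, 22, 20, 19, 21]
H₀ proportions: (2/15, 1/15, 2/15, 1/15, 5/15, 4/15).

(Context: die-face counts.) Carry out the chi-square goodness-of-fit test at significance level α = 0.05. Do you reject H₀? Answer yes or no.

n = 109; E_i = n·p_i = [14.53, 7.27, 14.53, 7.27, 36.33, 29.07]
χ² = (21−14.53)²/14.53 + (6−7.27)²/7.27 + (22−14.53)²/14.53 + (20−7.27)²/7.27 + (19−36.33)²/36.33 + (21−29.07)²/29.07 = 39.7546
df = 5
p-value (upper-tail) = 0.00000
At α=0.05: p < α → reject H₀

reject H₀: yes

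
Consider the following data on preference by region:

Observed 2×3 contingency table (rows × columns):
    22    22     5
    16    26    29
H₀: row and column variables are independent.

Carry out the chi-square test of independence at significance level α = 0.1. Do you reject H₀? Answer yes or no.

Row totals [49, 71], col totals [38, 48, 34], n=120
χ² = (22−15.52)²/15.52 + (22−19.60)²/19.60 + (5−13.88)²/13.88 + (16−22.48)²/22.48 + (26−28.40)²/28.40 + (29−20.12)²/20.12 = 14.6820
df = 2
p-value (upper-tail) = 0.00065
At α=0.1: p < α → reject H₀

reject H₀: yes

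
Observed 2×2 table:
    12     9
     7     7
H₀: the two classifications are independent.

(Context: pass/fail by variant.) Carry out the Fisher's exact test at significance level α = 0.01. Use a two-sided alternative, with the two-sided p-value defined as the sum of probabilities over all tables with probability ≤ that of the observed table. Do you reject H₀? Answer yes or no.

Margins: r₁=21, r₂=14, c₁=19, c₂=16, n=35
p_obs = C(21,12)·C(14,7)/C(35,19); sum pmf over tables with pmf ≤ p_obs
p-value (two-sided) = 0.73911
At α=0.01: p ≥ α → fail to reject H₀

reject H₀: no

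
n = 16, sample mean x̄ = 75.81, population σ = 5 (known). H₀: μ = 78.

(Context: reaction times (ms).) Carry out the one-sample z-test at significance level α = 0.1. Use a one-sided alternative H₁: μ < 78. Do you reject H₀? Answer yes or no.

SE = σ/√n = 5/√16 = 1.2500
z = (x̄−μ₀)/SE = (75.81−78)/1.2500 = -1.7520
p-value (one-sided, H₁ less) = 0.03989
At α=0.1: p < α → reject H₀

reject H₀: yes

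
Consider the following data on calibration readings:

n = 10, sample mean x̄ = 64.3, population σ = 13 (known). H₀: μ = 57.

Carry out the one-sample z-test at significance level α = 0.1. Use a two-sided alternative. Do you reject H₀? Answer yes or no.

SE = σ/√n = 13/√10 = 4.1110
z = (x̄−μ₀)/SE = (64.3−57)/4.1110 = 1.7757
p-value (two-sided) = 0.07578
At α=0.1: p < α → reject H₀

reject H₀: yes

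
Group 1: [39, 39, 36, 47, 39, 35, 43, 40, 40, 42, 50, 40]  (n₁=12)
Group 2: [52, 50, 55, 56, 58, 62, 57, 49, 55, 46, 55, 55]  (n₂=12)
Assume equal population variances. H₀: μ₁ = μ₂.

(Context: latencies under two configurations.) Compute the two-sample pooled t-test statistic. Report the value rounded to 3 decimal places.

x̄₁=40.833, s₁=4.239, n₁=12
x̄₂=54.167, s₂=4.324, n₂=12
s_p² = [11·4.239² + 11·4.324²]/22 = 18.3333
SE = √(s_p²·(1/12+1/12)) = 1.7480
t = (40.833−54.167)/1.7480 = -7.6277
df = 22

test statistic = -7.628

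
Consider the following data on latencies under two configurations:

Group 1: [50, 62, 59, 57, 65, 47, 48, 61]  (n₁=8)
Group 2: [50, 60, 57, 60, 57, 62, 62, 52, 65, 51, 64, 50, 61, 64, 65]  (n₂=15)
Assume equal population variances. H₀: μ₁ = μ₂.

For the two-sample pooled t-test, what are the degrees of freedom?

df = n₁ + n₂ − 2 = 8 + 15 − 2 = 21

degrees of freedom = 21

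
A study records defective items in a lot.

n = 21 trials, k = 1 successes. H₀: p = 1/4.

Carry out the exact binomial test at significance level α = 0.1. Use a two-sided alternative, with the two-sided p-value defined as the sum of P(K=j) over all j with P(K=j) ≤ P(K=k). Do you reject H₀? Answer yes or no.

reject H₀: yes

Exact binomial: n=21, k=1, p₀=1/4=0.2500
P(X=j) = C(n,j)·p₀^j·(1−p₀)^(n−j); p = Σ P(X=j) over j with P(X=j) ≤ P(X=1)
p-value (two-sided) = 0.03966
At α=0.1: p < α → reject H₀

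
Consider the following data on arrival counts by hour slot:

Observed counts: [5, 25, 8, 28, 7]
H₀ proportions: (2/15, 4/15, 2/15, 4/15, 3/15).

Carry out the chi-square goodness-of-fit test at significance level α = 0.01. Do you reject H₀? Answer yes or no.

n = 73; E_i = n·p_i = [9.73, 19.47, 9.73, 19.47, 14.60]
χ² = (5−9.73)²/9.73 + (25−19.47)²/19.47 + (8−9.73)²/9.73 + (28−19.47)²/19.47 + (7−14.60)²/14.60 = 11.8801
df = 4
p-value (upper-tail) = 0.01827
At α=0.01: p ≥ α → fail to reject H₀

reject H₀: no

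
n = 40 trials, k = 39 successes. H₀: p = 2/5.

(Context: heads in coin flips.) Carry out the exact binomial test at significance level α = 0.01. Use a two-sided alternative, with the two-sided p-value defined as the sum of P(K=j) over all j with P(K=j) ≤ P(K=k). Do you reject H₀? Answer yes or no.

Exact binomial: n=40, k=39, p₀=2/5=0.4000
P(X=j) = C(n,j)·p₀^j·(1−p₀)^(n−j); p = Σ P(X=j) over j with P(X=j) ≤ P(X=39)
p-value (two-sided) = 0.00000
At α=0.01: p < α → reject H₀

reject H₀: yes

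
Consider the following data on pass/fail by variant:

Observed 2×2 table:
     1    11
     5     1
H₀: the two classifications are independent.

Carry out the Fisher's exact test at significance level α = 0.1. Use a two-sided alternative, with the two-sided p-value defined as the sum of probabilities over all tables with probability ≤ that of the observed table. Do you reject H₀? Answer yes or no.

Margins: r₁=12, r₂=6, c₁=6, c₂=12, n=18
p_obs = C(12,1)·C(6,5)/C(18,6); sum pmf over tables with pmf ≤ p_obs
p-value (two-sided) = 0.00393
At α=0.1: p < α → reject H₀

reject H₀: yes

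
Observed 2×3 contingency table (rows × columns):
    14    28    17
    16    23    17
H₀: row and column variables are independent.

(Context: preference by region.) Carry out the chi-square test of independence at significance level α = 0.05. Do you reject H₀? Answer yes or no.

reject H₀: no

Row totals [59, 56], col totals [30, 51, 34], n=115
χ² = (14−15.39)²/15.39 + (28−26.17)²/26.17 + (17−17.44)²/17.44 + (16−14.61)²/14.61 + (23−24.83)²/24.83 + (17−16.56)²/16.56 = 0.5456
df = 2
p-value (upper-tail) = 0.76123
At α=0.05: p ≥ α → fail to reject H₀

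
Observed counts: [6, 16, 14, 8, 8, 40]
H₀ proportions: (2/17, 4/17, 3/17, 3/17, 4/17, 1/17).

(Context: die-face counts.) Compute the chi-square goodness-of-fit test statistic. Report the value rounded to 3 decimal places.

test statistic = 237.775

n = 92; E_i = n·p_i = [10.82, 21.65, 16.24, 16.24, 21.65, 5.41]
χ² = (6−10.82)²/10.82 + (16−21.65)²/21.65 + (14−16.24)²/16.24 + (8−16.24)²/16.24 + (8−21.65)²/21.65 + (40−5.41)²/5.41 = 237.7754
df = 5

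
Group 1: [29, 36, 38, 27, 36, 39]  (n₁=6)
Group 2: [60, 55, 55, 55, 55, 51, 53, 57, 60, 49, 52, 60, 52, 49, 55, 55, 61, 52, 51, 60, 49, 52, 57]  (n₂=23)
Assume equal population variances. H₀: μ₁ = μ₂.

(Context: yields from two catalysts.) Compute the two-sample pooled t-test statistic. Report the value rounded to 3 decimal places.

x̄₁=34.167, s₁=4.956, n₁=6
x̄₂=54.565, s₂=3.812, n₂=23
s_p² = [5·4.956² + 22·3.812²]/27 = 16.3884
SE = √(s_p²·(1/6+1/23)) = 1.8558
t = (34.167−54.565)/1.8558 = -10.9919
df = 27

test statistic = -10.992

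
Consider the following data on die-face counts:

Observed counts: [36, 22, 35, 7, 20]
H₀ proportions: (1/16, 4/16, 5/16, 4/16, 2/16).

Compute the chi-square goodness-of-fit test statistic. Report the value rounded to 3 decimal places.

n = 120; E_i = n·p_i = [7.50, 30.00, 37.50, 30.00, 15.00]
χ² = (36−7.50)²/7.50 + (22−30.00)²/30.00 + (35−37.50)²/37.50 + (7−30.00)²/30.00 + (20−15.00)²/15.00 = 129.9000
df = 4

test statistic = 129.900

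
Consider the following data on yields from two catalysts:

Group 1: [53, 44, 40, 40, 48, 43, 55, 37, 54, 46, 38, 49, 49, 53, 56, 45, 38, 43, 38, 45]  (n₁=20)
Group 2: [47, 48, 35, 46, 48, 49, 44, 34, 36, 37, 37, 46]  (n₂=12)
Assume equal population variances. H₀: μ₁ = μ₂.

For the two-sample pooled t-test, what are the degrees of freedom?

df = n₁ + n₂ − 2 = 20 + 12 − 2 = 30

degrees of freedom = 30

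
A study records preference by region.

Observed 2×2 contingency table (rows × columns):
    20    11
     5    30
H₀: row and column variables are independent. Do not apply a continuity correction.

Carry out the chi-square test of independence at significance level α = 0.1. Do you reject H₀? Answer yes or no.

reject H₀: yes

Row totals [31, 35], col totals [25, 41], n=66
χ² = (20−11.74)²/11.74 + (11−19.26)²/19.26 + (5−13.26)²/13.26 + (30−21.74)²/21.74 = 17.6272
df = 1
p-value (upper-tail) = 0.00003
At α=0.1: p < α → reject H₀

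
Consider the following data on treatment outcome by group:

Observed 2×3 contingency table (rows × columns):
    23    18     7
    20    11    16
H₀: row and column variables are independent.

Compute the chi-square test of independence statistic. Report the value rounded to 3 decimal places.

test statistic = 5.411

Row totals [48, 47], col totals [43, 29, 23], n=95
χ² = (23−21.73)²/21.73 + (18−14.65)²/14.65 + (7−11.62)²/11.62 + (20−21.27)²/21.27 + (11−14.35)²/14.35 + (16−11.38)²/11.38 = 5.4108
df = 2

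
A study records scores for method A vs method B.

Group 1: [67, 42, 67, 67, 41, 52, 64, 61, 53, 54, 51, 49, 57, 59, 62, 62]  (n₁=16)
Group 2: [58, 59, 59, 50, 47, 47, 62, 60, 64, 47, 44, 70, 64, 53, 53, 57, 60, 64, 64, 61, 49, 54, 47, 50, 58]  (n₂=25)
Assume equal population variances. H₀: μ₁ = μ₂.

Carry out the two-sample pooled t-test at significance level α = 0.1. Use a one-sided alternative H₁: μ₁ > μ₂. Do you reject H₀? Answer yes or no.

reject H₀: no

x̄₁=56.750, s₁=8.363, n₁=16
x̄₂=56.040, s₂=7.021, n₂=25
s_p² = [15·8.363² + 24·7.021²]/39 = 57.2297
SE = √(s_p²·(1/16+1/25)) = 2.4220
t = (56.750−56.040)/2.4220 = 0.2931
df = 39
p-value (one-sided, H₁ greater) = 0.38548
At α=0.1: p ≥ α → fail to reject H₀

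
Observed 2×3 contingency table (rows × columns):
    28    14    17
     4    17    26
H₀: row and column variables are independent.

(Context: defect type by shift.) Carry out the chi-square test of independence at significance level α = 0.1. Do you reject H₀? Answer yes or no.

reject H₀: yes

Row totals [59, 47], col totals [32, 31, 43], n=106
χ² = (28−17.81)²/17.81 + (14−17.25)²/17.25 + (17−23.93)²/23.93 + (4−14.19)²/14.19 + (17−13.75)²/13.75 + (26−19.07)²/19.07 = 19.0598
df = 2
p-value (upper-tail) = 0.00007
At α=0.1: p < α → reject H₀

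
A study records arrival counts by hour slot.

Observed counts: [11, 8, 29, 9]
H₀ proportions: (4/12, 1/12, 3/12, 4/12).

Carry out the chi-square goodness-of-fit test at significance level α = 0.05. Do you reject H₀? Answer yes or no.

reject H₀: yes

n = 57; E_i = n·p_i = [19.00, 4.75, 14.25, 19.00]
χ² = (11−19.00)²/19.00 + (8−4.75)²/4.75 + (29−14.25)²/14.25 + (9−19.00)²/19.00 = 26.1228
df = 3
p-value (upper-tail) = 0.00001
At α=0.05: p < α → reject H₀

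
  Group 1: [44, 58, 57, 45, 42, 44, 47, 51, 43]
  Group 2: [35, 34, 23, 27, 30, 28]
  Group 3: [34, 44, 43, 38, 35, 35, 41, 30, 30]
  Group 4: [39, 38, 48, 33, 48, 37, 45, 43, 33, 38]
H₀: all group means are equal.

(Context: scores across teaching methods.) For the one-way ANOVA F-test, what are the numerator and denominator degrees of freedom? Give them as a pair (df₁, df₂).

degrees of freedom = [3, 30]

k = 4 groups, N = 34 total
df = (k−1, N−k) = (4−1, 34−4) = (3, 30)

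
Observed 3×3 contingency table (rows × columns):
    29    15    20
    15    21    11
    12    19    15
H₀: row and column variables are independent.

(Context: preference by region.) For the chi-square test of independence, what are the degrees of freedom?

df = (r−1)(c−1) = (3−1)·(3−1) = 4

degrees of freedom = 4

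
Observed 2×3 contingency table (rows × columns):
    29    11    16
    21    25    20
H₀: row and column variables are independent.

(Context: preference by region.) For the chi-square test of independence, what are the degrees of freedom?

degrees of freedom = 2

df = (r−1)(c−1) = (2−1)·(3−1) = 2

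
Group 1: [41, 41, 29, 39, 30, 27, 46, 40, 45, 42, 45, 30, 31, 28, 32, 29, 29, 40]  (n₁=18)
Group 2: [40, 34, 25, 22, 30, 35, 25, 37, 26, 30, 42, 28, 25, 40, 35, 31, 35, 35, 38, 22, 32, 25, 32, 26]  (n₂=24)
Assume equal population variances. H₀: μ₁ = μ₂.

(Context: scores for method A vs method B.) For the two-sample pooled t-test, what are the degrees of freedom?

df = n₁ + n₂ − 2 = 18 + 24 − 2 = 40

degrees of freedom = 40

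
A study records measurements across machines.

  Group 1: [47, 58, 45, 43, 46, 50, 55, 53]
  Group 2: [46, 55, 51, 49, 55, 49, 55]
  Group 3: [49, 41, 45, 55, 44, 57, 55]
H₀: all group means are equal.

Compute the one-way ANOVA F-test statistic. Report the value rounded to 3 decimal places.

test statistic = 0.319

Group means [49.62, 51.43, 49.43], grand mean 50.136
SSB = Σnᵢ(x̄ᵢ−x̄)² = 17.287; SSW = ΣΣ(x−x̄ᵢ)² = 515.304
MSB = 17.287/2 = 8.6437; MSW = 515.304/19 = 27.1212
F = MSB/MSW = 0.3187
df = (2, 19)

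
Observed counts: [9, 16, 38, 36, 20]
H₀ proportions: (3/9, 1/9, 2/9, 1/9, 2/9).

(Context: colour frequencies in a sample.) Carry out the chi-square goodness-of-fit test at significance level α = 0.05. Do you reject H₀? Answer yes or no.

n = 119; E_i = n·p_i = [39.67, 13.22, 26.44, 13.22, 26.44]
χ² = (9−39.67)²/39.67 + (16−13.22)²/13.22 + (38−26.44)²/26.44 + (36−13.22)²/13.22 + (20−26.44)²/26.44 = 70.1513
df = 4
p-value (upper-tail) = 0.00000
At α=0.05: p < α → reject H₀

reject H₀: yes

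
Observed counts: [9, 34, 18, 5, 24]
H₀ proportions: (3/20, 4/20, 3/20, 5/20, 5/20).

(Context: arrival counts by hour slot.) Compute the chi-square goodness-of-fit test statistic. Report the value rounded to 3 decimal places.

n = 90; E_i = n·p_i = [13.50, 18.00, 13.50, 22.50, 22.50]
χ² = (9−13.50)²/13.50 + (34−18.00)²/18.00 + (18−13.50)²/13.50 + (5−22.50)²/22.50 + (24−22.50)²/22.50 = 30.9333
df = 4

test statistic = 30.933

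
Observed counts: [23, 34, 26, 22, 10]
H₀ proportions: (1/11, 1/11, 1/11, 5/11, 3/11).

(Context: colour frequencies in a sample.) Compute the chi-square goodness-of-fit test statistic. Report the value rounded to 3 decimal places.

n = 115; E_i = n·p_i = [10.45, 10.45, 10.45, 52.27, 31.36]
χ² = (23−10.45)²/10.45 + (34−10.45)²/10.45 + (26−10.45)²/10.45 + (22−52.27)²/52.27 + (10−31.36)²/31.36 = 123.2823
df = 4

test statistic = 123.282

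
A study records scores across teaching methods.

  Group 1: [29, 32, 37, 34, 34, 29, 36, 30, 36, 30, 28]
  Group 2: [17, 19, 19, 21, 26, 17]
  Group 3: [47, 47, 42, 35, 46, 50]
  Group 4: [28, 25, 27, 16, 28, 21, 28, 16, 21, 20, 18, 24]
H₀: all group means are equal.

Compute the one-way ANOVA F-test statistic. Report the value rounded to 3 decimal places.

Group means [32.27, 19.83, 44.50, 22.67], grand mean 28.943
SSB = Σnᵢ(x̄ᵢ−x̄)² = 2544.704; SSW = ΣΣ(x−x̄ᵢ)² = 539.182
MSB = 2544.704/3 = 848.2346; MSW = 539.182/31 = 17.3930
F = MSB/MSW = 48.7688
df = (3, 31)

test statistic = 48.769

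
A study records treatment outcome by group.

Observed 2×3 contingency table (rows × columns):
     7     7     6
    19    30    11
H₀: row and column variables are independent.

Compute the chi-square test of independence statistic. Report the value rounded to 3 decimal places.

Row totals [20, 60], col totals [26, 37, 17], n=80
χ² = (7−6.50)²/6.50 + (7−9.25)²/9.25 + (6−4.25)²/4.25 + (19−19.50)²/19.50 + (30−27.75)²/27.75 + (11−12.75)²/12.75 = 1.7418
df = 2

test statistic = 1.742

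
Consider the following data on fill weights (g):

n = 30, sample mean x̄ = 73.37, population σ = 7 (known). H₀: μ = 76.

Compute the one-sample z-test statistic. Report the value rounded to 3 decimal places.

SE = σ/√n = 7/√30 = 1.2780
z = (x̄−μ₀)/SE = (73.37−76)/1.2780 = -2.0579

test statistic = -2.058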